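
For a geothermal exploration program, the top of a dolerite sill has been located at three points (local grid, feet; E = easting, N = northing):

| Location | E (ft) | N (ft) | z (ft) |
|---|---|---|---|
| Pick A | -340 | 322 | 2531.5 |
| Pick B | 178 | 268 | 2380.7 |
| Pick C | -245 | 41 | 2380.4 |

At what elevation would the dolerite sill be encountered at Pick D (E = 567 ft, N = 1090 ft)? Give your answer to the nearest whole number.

Two edge vectors: Pick A→Pick B = (518, -54, -150.8), Pick A→Pick C = (95, -281, -151.1).
Normal n = (Pick A→Pick B) × (Pick A→Pick C) = (-34215.4, 63943.8, -140428).
So ∂z/∂E = −n_x/n_z = −0.24365 and ∂z/∂N = −n_y/n_z = 0.45535.
Intercept c from Pick A: 2531.5 − 82.84 − 146.62 = 2302.04.
At (567, 1090): z = −138.2 + 496.3 + 2302.04 = 2660.2 ft.

2660 ft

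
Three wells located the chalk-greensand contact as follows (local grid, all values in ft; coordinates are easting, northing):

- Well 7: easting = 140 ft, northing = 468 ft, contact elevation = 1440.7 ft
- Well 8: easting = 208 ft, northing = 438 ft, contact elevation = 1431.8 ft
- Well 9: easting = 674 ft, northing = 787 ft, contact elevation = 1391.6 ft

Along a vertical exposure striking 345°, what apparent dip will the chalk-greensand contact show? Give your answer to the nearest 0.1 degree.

Two edge vectors: Well 7→Well 8 = (68, -30, -8.9), Well 7→Well 9 = (534, 319, -49.1).
Normal n = (Well 7→Well 8) × (Well 7→Well 9) = (4312.1, -1413.8, 37712).
So ∂z/∂easting = −n_x/n_z = −0.11434 and ∂z/∂northing = −n_y/n_z = 0.03749.
Unit vector along 345° is (sin 345°, cos 345°) = (-0.2588, 0.9659).
Slope in that direction = a·(-0.2588) + b·(0.9659) = 0.06581.
Apparent dip = arctan|0.06581| = 3.8° (true dip is 6.9°, so apparent ≤ true as expected).

3.8°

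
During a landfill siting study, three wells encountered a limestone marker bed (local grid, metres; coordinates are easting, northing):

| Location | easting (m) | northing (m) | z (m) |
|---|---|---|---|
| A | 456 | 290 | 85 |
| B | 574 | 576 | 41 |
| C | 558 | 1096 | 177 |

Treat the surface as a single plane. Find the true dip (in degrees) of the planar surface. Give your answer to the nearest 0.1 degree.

44.0°

Two edge vectors: A→B = (118, 286, -44), A→C = (102, 806, 92).
Normal n = (A→B) × (A→C) = (61776, -15344, 65936).
So ∂z/∂easting = −n_x/n_z = −0.93691 and ∂z/∂northing = −n_y/n_z = 0.23271.
Gradient magnitude |∇z| = √(a² + b²) = √(0.87780 + 0.05415) = 0.96538.
True dip = arctan(0.96538) = 44.0°, dipping toward ESE (azimuth ≈ 104°).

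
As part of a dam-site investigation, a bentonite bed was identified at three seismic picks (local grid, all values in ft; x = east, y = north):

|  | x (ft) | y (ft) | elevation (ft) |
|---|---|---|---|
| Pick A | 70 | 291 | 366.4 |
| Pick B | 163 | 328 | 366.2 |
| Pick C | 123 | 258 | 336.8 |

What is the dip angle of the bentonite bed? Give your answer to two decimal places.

30.44°

Let the plane be z = a·x + b·y + c.
Pick B−Pick A: 93a + 37b = −0.2;  Pick C−Pick A: 53a − 33b = −29.6.
Solving gives a = −0.21905, b = 0.54517.
Gradient magnitude |∇z| = √(a² + b²) = √(0.04798 + 0.29721) = 0.58753.
True dip = arctan(0.58753) = 30.44°, dipping toward SSE (azimuth ≈ 158°).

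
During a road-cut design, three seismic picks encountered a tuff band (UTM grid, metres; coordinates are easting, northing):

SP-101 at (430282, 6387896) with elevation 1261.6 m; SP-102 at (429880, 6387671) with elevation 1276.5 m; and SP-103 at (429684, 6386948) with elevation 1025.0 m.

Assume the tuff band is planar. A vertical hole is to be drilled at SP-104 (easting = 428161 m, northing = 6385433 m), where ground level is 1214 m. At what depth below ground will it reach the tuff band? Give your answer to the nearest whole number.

Let the plane be z = a·easting + b·northing + c.
SP-102−SP-101: −402a − 225b = 14.9;  SP-103−SP-101: −598a − 948b = −236.6.
Solving gives a = −0.27321555, b = 0.42192289.
Then c = 1261.6 − a·430282 − b·6387896 = −2576378.19.
At (428161, 6385433): z_contact = −116980.2 + 2694160.3 − 2576378.19 = 801.9 m.
Depth below ground = 1214 − 801.9 = 412 m.

412 m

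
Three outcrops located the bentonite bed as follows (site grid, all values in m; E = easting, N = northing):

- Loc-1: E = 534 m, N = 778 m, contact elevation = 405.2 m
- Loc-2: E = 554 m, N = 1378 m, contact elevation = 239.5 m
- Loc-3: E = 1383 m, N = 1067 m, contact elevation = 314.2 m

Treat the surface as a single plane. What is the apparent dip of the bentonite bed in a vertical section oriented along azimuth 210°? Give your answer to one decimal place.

13.8°

Let the plane be z = a·E + b·N + c.
Loc-2−Loc-1: 20a + 600b = −165.7;  Loc-3−Loc-1: 849a + 289b = −91.
Solving gives a = −0.01333, b = −0.27572.
Unit vector along 210° is (sin 210°, cos 210°) = (-0.5000, -0.8660).
Slope in that direction = a·(-0.5000) + b·(-0.8660) = 0.24545.
Apparent dip = arctan|0.24545| = 13.8° (true dip is 15.4°, so apparent ≤ true as expected).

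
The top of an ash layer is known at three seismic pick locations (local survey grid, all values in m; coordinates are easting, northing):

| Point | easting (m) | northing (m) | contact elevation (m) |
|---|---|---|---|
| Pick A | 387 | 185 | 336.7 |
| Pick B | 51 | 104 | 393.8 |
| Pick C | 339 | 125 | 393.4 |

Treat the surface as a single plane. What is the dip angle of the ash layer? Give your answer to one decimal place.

Two edge vectors: Pick A→Pick B = (-336, -81, 57.1), Pick A→Pick C = (-48, -60, 56.7).
Normal n = (Pick A→Pick B) × (Pick A→Pick C) = (-1166.7, 16310.4, 16272).
So ∂z/∂easting = −n_x/n_z = 0.07170 and ∂z/∂northing = −n_y/n_z = −1.00236.
Gradient magnitude |∇z| = √(a² + b²) = √(0.00514 + 1.00473) = 1.00492.
True dip = arctan(1.00492) = 45.1°, dipping toward N (azimuth ≈ 356°).

45.1°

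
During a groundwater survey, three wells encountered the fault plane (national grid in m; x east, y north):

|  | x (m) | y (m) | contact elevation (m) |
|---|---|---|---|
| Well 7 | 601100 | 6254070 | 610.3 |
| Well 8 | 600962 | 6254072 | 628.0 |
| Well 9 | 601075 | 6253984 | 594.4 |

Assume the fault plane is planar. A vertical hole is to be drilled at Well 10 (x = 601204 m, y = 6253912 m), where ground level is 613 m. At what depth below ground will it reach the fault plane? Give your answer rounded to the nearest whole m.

51 m

Let the plane be z = a·x + b·y + c.
Well 8−Well 7: −138a + 2b = 17.7;  Well 9−Well 7: −25a − 86b = −15.9.
Solving gives a = −0.12505454, b = 0.22123678.
Then c = 610.3 − a·601100 − b·6254070 = −1307849.75.
At (601204, 6253912): z_contact = −75183.3 + 1383595.4 − 1307849.75 = 562.3 m.
Depth below ground = 613 − 562.3 = 51 m.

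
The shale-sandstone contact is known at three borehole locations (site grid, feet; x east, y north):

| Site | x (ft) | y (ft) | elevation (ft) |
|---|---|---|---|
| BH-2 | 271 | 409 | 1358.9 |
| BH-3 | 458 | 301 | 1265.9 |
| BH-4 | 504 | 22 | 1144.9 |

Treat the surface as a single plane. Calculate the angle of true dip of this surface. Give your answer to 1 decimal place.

25.4°

Let the plane be z = a·x + b·y + c.
BH-3−BH-2: 187a − 108b = −93;  BH-4−BH-2: 233a − 387b = −214.
Solving gives a = −0.27283, b = 0.38871.
Gradient magnitude |∇z| = √(a² + b²) = √(0.07444 + 0.15109) = 0.47490.
True dip = arctan(0.47490) = 25.4°, dipping toward SE (azimuth ≈ 145°).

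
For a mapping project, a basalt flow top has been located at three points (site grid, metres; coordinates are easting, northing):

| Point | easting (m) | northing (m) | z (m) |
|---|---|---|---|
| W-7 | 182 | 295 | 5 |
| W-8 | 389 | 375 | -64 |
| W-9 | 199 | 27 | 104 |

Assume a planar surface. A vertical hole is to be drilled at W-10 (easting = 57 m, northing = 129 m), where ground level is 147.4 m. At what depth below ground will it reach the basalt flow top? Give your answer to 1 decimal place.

55.9 m

Two edge vectors: W-7→W-8 = (207, 80, -69), W-7→W-9 = (17, -268, 99).
Normal n = (W-7→W-8) × (W-7→W-9) = (-10572, -21666, -56836).
So ∂z/∂easting = −n_x/n_z = −0.18601 and ∂z/∂northing = −n_y/n_z = −0.38120.
Intercept c from W-7: 5 + 33.85 + 112.45 = 151.31.
At (57, 129): z_contact = −10.60 − 49.18 + 151.31 = 91.53 m.
Depth below ground = 147.4 − 91.53 = 55.9 m.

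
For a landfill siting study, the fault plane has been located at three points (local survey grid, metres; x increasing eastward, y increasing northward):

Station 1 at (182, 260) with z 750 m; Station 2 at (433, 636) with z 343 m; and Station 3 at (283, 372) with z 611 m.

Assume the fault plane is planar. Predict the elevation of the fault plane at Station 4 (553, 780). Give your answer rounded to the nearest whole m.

Two edge vectors: Station 1→Station 2 = (251, 376, -407), Station 1→Station 3 = (101, 112, -139).
Normal n = (Station 1→Station 2) × (Station 1→Station 3) = (-6680, -6218, -9864).
So ∂z/∂x = −n_x/n_z = −0.67721 and ∂z/∂y = −n_y/n_z = −0.63037.
Intercept c from Station 1: 750 + 123.25 + 163.90 = 1037.15.
At (553, 780): z = −374.5 − 491.7 + 1037.15 = 171.0 m.

171 m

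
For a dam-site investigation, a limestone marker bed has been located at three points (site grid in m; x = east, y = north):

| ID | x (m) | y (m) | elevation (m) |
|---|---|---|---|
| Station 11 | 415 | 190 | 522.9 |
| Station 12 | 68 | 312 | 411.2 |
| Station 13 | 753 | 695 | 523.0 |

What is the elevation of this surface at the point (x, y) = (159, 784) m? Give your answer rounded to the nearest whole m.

Let the plane be z = a·x + b·y + c.
Station 12−Station 11: −347a + 122b = −111.7;  Station 13−Station 11: 338a + 505b = 0.1.
Solving gives a = 0.26064, b = −0.17425.
Then c = 522.9 − a·415 − b·190 = 447.84.
At (159, 784): z = 41.4 − 136.6 + 447.84 = 352.7 m.

353 m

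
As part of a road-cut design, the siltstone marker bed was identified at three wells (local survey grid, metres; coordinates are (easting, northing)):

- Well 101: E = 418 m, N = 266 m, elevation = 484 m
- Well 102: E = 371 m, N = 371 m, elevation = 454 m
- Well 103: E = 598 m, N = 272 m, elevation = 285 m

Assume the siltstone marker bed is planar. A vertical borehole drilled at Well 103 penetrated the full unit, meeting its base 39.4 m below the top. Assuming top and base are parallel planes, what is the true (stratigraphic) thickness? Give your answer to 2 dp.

23.73 m

Two edge vectors: Well 101→Well 102 = (-47, 105, -30), Well 101→Well 103 = (180, 6, -199).
Normal n = (Well 101→Well 102) × (Well 101→Well 103) = (-20715, -14753, -19182).
So ∂z/∂E = −n_x/n_z = −1.07992 and ∂z/∂N = −n_y/n_z = −0.76911.
|∇z| = √(a²+b²) = 1.32580, so dip δ = arctan(1.32580) = 52.97°.
True thickness = vertical thickness × cos δ = 39.4 × cos 52.97° = 23.73 m.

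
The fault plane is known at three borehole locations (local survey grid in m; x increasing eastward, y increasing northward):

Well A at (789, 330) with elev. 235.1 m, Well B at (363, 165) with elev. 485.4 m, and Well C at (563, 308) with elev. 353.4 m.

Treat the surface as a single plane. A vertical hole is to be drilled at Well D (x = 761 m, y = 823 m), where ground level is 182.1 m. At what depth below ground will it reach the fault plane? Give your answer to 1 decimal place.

41.9 m

Let the plane be z = a·x + b·y + c.
Well B−Well A: −426a − 165b = 250.3;  Well C−Well A: −226a − 22b = 118.3.
Solving gives a = −0.50193, b = −0.22108.
Then c = 235.1 − a·789 − b·330 = 704.08.
At (761, 823): z_contact = −381.97 − 181.95 + 704.08 = 140.16 m.
Depth below ground = 182.1 − 140.16 = 41.9 m.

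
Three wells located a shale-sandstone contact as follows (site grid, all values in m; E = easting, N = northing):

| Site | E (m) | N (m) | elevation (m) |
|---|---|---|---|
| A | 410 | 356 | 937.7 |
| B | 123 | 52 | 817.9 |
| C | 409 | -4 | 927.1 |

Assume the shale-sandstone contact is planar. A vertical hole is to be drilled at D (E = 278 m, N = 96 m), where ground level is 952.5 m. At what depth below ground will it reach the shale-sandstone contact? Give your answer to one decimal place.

73.3 m

Let the plane be z = a·E + b·N + c.
B−A: −287a − 304b = −119.8;  C−A: −1a − 360b = −10.6.
Solving gives a = 0.38737, b = 0.02837.
Then c = 937.7 − a·410 − b·356 = 768.78.
At (278, 96): z_contact = 107.69 + 2.72 + 768.78 = 879.19 m.
Depth below ground = 952.5 − 879.19 = 73.3 m.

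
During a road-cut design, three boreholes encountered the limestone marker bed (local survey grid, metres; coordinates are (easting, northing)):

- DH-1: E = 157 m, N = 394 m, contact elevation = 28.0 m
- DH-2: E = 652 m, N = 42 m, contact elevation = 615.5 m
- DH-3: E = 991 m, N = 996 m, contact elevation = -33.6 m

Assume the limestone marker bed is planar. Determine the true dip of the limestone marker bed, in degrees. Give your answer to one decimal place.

Two edge vectors: DH-1→DH-2 = (495, -352, 587.5), DH-1→DH-3 = (834, 602, -61.6).
Normal n = (DH-1→DH-2) × (DH-1→DH-3) = (-331991.8, 520467, 591558).
So ∂z/∂E = −n_x/n_z = 0.56122 and ∂z/∂N = −n_y/n_z = −0.87982.
Gradient magnitude |∇z| = √(a² + b²) = √(0.31496 + 0.77409) = 1.04358.
True dip = arctan(1.04358) = 46.2°, dipping toward NNW (azimuth ≈ 327°).

46.2°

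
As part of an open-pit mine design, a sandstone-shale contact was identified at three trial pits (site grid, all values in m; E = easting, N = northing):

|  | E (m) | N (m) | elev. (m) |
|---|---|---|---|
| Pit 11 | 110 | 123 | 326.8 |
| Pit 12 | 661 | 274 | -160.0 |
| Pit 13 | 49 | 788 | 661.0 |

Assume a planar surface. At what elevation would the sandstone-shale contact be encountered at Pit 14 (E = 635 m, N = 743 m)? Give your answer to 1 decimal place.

Let the plane be z = a·E + b·N + c.
Pit 12−Pit 11: 551a + 151b = −486.8;  Pit 13−Pit 11: −61a + 665b = 334.2.
Solving gives a = −0.99617, b = 0.41118.
Then c = 326.8 − a·110 − b·123 = 385.80.
At (635, 743): z = −632.6 + 305.5 + 385.80 = 58.7 m.

58.7 m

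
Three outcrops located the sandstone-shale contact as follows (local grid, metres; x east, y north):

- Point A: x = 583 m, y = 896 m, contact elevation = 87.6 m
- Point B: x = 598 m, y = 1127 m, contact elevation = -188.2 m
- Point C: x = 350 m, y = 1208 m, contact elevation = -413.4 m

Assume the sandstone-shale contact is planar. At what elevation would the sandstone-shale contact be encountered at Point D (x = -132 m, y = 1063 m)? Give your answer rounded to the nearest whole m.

-480 m

Two edge vectors: Point A→Point B = (15, 231, -275.8), Point A→Point C = (-233, 312, -501).
Normal n = (Point A→Point B) × (Point A→Point C) = (-29681.4, 71776.4, 58503).
So ∂z/∂x = −n_x/n_z = 0.50735 and ∂z/∂y = −n_y/n_z = −1.22688.
Intercept c from Point A: 87.6 − 295.78 + 1099.29 = 891.10.
At (-132, 1063): z = −67.0 − 1304.2 + 891.10 = -480.0 m.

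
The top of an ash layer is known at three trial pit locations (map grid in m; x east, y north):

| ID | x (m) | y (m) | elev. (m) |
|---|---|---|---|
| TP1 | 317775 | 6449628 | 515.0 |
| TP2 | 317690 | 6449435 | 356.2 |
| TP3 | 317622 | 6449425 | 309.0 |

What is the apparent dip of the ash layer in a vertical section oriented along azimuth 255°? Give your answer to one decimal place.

Two edge vectors: TP1→TP2 = (-85, -193, -158.8), TP1→TP3 = (-153, -203, -206).
Normal n = (TP1→TP2) × (TP1→TP3) = (7521.6, 6786.4, -12274).
So ∂z/∂x = −n_x/n_z = 0.61281 and ∂z/∂y = −n_y/n_z = 0.55291.
Unit vector along 255° is (sin 255°, cos 255°) = (-0.9659, -0.2588).
Slope in that direction = a·(-0.9659) + b·(-0.2588) = −0.73503.
Apparent dip = arctan|0.73503| = 36.3° (true dip is 39.5°, so apparent ≤ true as expected).

36.3°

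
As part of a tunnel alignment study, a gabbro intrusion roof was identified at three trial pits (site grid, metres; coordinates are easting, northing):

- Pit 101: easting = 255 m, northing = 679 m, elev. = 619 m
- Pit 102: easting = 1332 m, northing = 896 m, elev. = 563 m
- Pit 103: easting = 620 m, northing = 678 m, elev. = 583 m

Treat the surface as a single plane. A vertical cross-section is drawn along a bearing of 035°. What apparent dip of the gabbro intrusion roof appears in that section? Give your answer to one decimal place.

Two edge vectors: Pit 101→Pit 102 = (1077, 217, -56), Pit 101→Pit 103 = (365, -1, -36).
Normal n = (Pit 101→Pit 102) × (Pit 101→Pit 103) = (-7868, 18332, -80282).
So ∂z/∂easting = −n_x/n_z = −0.09800 and ∂z/∂northing = −n_y/n_z = 0.22835.
Unit vector along 035° is (sin 35°, cos 35°) = (0.5736, 0.8192).
Slope in that direction = a·(0.5736) + b·(0.8192) = 0.13084.
Apparent dip = arctan|0.13084| = 7.5° (true dip is 14.0°, so apparent ≤ true as expected).

7.5°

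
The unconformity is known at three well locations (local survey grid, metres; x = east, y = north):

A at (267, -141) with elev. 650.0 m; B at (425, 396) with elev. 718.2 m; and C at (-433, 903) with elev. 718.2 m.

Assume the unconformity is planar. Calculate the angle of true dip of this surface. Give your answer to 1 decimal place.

Two edge vectors: A→B = (158, 537, 68.2), A→C = (-700, 1044, 68.2).
Normal n = (A→B) × (A→C) = (-34577.4, -58515.6, 540852).
So ∂z/∂x = −n_x/n_z = 0.06393 and ∂z/∂y = −n_y/n_z = 0.10819.
Gradient magnitude |∇z| = √(a² + b²) = √(0.00409 + 0.01171) = 0.12567.
True dip = arctan(0.12567) = 7.2°, dipping toward SSW (azimuth ≈ 211°).

7.2°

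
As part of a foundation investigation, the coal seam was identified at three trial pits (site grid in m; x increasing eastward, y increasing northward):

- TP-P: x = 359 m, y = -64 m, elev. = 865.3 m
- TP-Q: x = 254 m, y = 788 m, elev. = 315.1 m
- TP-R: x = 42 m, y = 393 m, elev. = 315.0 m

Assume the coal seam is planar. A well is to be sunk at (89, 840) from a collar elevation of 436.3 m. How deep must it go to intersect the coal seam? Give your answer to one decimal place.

Let the plane be z = a·x + b·y + c.
TP-Q−TP-P: −105a + 852b = −550.2;  TP-R−TP-P: −317a + 457b = −550.3.
Solving gives a = 0.97891, b = −0.52513.
Then c = 865.3 − a·359 − b·-64 = 480.26.
At (89, 840): z_contact = 87.12 − 441.11 + 480.26 = 126.27 m.
Depth below ground = 436.3 − 126.27 = 310.0 m.

310.0 m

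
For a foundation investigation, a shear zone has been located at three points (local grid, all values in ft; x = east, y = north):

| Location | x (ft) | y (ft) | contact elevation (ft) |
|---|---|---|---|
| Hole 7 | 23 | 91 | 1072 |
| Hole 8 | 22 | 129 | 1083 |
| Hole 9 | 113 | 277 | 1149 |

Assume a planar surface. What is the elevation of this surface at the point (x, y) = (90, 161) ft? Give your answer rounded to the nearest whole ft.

Let the plane be z = a·x + b·y + c.
Hole 8−Hole 7: −1a + 38b = 11;  Hole 9−Hole 7: 90a + 186b = 77.
Solving gives a = 0.24404, b = 0.29590.
Then c = 1072 − a·23 − b·91 = 1039.46.
At (90, 161): z = 22.0 + 47.6 + 1039.46 = 1109.1 ft.

1109 ft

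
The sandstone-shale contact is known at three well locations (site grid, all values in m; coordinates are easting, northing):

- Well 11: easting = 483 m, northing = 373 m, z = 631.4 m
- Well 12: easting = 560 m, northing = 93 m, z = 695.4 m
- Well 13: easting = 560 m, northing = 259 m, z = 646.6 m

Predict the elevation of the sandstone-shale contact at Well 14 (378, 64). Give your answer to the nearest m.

747 m

Two edge vectors: Well 11→Well 12 = (77, -280, 64), Well 11→Well 13 = (77, -114, 15.2).
Normal n = (Well 11→Well 12) × (Well 11→Well 13) = (3040, 3757.6, 12782).
So ∂z/∂easting = −n_x/n_z = −0.23783 and ∂z/∂northing = −n_y/n_z = −0.29398.
Intercept c from Well 11: 631.4 + 114.87 + 109.65 = 855.93.
At (378, 64): z = −89.9 − 18.8 + 855.93 = 747.2 m.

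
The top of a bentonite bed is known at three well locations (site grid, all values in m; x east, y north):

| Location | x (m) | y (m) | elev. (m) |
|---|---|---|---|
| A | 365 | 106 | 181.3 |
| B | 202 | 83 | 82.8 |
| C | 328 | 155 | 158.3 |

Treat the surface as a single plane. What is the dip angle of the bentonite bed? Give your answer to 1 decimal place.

Let the plane be z = a·x + b·y + c.
B−A: −163a − 23b = −98.5;  C−A: −37a + 49b = −23.
Solving gives a = 0.60596, b = −0.01182.
Gradient magnitude |∇z| = √(a² + b²) = √(0.36719 + 0.00014) = 0.60608.
True dip = arctan(0.60608) = 31.2°, dipping toward W (azimuth ≈ 271°).

31.2°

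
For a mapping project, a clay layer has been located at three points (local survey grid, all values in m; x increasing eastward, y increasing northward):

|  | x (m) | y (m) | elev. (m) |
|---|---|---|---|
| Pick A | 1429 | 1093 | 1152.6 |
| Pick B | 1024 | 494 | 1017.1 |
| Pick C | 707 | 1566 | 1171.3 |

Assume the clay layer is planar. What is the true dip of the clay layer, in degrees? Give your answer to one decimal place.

10.7°

Let the plane be z = a·x + b·y + c.
Pick B−Pick A: −405a − 599b = −135.5;  Pick C−Pick A: −722a + 473b = 18.7.
Solving gives a = 0.08475, b = 0.16891.
Gradient magnitude |∇z| = √(a² + b²) = √(0.00718 + 0.02853) = 0.18898.
True dip = arctan(0.18898) = 10.7°, dipping toward SSW (azimuth ≈ 207°).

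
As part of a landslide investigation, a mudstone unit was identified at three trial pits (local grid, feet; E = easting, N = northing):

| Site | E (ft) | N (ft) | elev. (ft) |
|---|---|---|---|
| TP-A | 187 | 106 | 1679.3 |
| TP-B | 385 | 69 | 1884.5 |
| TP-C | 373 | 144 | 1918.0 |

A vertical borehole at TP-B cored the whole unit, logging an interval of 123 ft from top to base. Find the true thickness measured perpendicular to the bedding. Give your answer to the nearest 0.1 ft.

74.4 ft

Let the plane be z = a·E + b·N + c.
TP-B−TP-A: 198a − 37b = 205.2;  TP-C−TP-A: 186a + 38b = 238.7.
Solving gives a = 1.15435, b = 0.63136.
|∇z| = √(a²+b²) = 1.31572, so dip δ = arctan(1.31572) = 52.76°.
True thickness = vertical thickness × cos δ = 123 × cos 52.76° = 74.4 ft.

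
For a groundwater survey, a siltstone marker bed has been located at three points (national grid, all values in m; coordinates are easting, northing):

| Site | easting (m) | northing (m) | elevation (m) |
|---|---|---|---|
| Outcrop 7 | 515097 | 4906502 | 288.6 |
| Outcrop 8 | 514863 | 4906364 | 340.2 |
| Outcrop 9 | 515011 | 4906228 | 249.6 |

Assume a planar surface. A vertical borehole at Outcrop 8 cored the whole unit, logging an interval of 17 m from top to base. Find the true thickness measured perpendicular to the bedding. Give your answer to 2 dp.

15.47 m

Let the plane be z = a·easting + b·northing + c.
Outcrop 8−Outcrop 7: −234a − 138b = 51.6;  Outcrop 9−Outcrop 7: −86a − 274b = −39.
Solving gives a = −0.37361, b = 0.25960.
|∇z| = √(a²+b²) = 0.45495, so dip δ = arctan(0.45495) = 24.46°.
True thickness = vertical thickness × cos δ = 17 × cos 24.46° = 15.47 m.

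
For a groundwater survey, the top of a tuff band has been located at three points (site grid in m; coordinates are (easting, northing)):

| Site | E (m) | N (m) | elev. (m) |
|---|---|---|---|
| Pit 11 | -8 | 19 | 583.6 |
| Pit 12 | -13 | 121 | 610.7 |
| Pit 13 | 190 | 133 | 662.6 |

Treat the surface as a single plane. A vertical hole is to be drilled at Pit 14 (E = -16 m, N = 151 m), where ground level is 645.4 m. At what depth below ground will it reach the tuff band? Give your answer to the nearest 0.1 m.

27.1 m

Two edge vectors: Pit 11→Pit 12 = (-5, 102, 27.1), Pit 11→Pit 13 = (198, 114, 79).
Normal n = (Pit 11→Pit 12) × (Pit 11→Pit 13) = (4968.6, 5760.8, -20766).
So ∂z/∂E = −n_x/n_z = 0.23927 and ∂z/∂N = −n_y/n_z = 0.27742.
Intercept c from Pit 11: 583.6 + 1.91 − 5.27 = 580.24.
At (-16, 151): z_contact = −3.83 + 41.89 + 580.24 = 618.30 m.
Depth below ground = 645.4 − 618.30 = 27.1 m.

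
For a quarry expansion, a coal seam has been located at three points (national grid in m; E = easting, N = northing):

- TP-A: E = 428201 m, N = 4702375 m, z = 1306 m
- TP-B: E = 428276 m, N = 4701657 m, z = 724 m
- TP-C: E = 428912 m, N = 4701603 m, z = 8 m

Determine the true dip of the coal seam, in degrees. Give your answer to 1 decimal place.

Two edge vectors: TP-A→TP-B = (75, -718, -582), TP-A→TP-C = (711, -772, -1298).
Normal n = (TP-A→TP-B) × (TP-A→TP-C) = (482660, -316452, 452598).
So ∂z/∂E = −n_x/n_z = −1.06642 and ∂z/∂N = −n_y/n_z = 0.69919.
Gradient magnitude |∇z| = √(a² + b²) = √(1.13725 + 0.48887) = 1.27519.
True dip = arctan(1.27519) = 51.9°, dipping toward ESE (azimuth ≈ 123°).

51.9°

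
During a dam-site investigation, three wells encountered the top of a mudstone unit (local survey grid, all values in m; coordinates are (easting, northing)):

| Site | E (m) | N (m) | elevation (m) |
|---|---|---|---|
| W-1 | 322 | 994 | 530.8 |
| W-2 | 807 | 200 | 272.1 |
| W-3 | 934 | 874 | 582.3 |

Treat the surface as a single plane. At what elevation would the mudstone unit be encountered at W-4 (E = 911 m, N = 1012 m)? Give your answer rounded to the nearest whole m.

638 m

Two edge vectors: W-1→W-2 = (485, -794, -258.7), W-1→W-3 = (612, -120, 51.5).
Normal n = (W-1→W-2) × (W-1→W-3) = (-71935, -183301.9, 427728).
So ∂z/∂E = −n_x/n_z = 0.16818 and ∂z/∂N = −n_y/n_z = 0.42855.
Intercept c from W-1: 530.8 − 54.15 − 425.98 = 50.67.
At (911, 1012): z = 153.2 + 433.7 + 50.67 = 637.6 m.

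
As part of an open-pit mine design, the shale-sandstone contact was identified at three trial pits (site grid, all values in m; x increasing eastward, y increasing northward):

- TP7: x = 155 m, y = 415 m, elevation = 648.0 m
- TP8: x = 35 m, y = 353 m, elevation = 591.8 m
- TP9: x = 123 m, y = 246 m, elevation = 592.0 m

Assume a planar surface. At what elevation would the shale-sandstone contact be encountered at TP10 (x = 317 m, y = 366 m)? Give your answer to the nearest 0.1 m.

Two edge vectors: TP7→TP8 = (-120, -62, -56.2), TP7→TP9 = (-32, -169, -56).
Normal n = (TP7→TP8) × (TP7→TP9) = (-6025.8, -4921.6, 18296).
So ∂z/∂x = −n_x/n_z = 0.32935 and ∂z/∂y = −n_y/n_z = 0.26900.
Intercept c from TP7: 648 − 51.05 − 111.63 = 485.32.
At (317, 366): z = 104.4 + 98.5 + 485.32 = 688.2 m.

688.2 m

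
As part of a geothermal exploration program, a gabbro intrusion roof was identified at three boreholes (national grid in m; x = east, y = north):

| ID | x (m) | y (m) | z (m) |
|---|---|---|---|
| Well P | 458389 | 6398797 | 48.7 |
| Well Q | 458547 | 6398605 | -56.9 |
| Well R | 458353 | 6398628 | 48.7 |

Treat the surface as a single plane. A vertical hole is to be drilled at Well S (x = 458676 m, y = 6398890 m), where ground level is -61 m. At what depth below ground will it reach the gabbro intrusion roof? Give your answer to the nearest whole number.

32 m

Two edge vectors: Well P→Well Q = (158, -192, -105.6), Well P→Well R = (-36, -169, 0).
Normal n = (Well P→Well Q) × (Well P→Well R) = (-17846.4, 3801.6, -33614).
So ∂z/∂x = −n_x/n_z = −0.53092164 and ∂z/∂y = −n_y/n_z = 0.11309573.
Intercept c from Well P: 48.7 + 243368.64 − 723676.64 = −480259.30.
At (458676, 6398890): z_contact = −243521.0 + 723687.2 − 480259.30 = -93.2 m.
Depth below ground = -61 − (-93.2) = 32 m.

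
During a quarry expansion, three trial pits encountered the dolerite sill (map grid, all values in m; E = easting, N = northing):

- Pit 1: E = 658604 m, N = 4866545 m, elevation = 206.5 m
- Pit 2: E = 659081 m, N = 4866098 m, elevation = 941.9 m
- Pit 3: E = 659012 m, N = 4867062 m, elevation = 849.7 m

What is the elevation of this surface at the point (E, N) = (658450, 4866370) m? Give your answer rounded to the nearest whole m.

Two edge vectors: Pit 1→Pit 2 = (477, -447, 735.4), Pit 1→Pit 3 = (408, 517, 643.2).
Normal n = (Pit 1→Pit 2) × (Pit 1→Pit 3) = (-667712.2, -6763.2, 428985).
So ∂z/∂E = −n_x/n_z = 1.55649312 and ∂z/∂N = −n_y/n_z = 0.01576559.
Intercept c from Pit 1: 206.5 − 1025112.59 − 76723.93 = −1101630.03.
At (658450, 4866370): z = 1024872.9 + 76721.2 − 1101630.03 = -36.0 m.

-36 m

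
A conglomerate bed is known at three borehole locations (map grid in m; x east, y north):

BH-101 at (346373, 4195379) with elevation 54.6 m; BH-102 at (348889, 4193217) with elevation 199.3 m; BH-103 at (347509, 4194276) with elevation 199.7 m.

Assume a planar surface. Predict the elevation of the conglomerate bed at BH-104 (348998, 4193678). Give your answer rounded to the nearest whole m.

Let the plane be z = a·x + b·y + c.
BH-102−BH-101: 2516a − 2162b = 144.7;  BH-103−BH-101: 1136a − 1103b = 145.1.
Solving gives a = −0.48290308, b = −0.62890109.
Then c = 54.6 − a·346373 − b·4195379 = 2805797.61.
At (348998, 4193678): z = −168532.2 − 2637408.7 + 2805797.61 = -143.3 m.

-143 m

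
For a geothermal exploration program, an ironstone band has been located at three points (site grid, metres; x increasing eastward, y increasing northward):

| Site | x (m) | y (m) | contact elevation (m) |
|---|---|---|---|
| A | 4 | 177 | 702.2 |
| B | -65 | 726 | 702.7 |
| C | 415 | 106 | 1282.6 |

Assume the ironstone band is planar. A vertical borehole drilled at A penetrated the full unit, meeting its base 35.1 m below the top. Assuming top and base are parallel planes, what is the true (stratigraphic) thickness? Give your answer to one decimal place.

Two edge vectors: A→B = (-69, 549, 0.5), A→C = (411, -71, 580.4).
Normal n = (A→B) × (A→C) = (318675.1, 40253.1, -220740).
So ∂z/∂x = −n_x/n_z = 1.44367 and ∂z/∂y = −n_y/n_z = 0.18236.
|∇z| = √(a²+b²) = 1.45514, so dip δ = arctan(1.45514) = 55.50°.
True thickness = vertical thickness × cos δ = 35.1 × cos 55.50° = 19.9 m.

19.9 m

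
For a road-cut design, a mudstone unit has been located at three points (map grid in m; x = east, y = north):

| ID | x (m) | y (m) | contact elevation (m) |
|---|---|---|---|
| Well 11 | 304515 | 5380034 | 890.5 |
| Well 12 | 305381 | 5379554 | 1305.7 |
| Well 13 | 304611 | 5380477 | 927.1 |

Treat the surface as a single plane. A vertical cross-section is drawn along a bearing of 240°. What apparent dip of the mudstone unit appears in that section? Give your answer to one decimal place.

21.6°

Let the plane be z = a·x + b·y + c.
Well 12−Well 11: 866a − 480b = 415.2;  Well 13−Well 11: 96a + 443b = 36.6.
Solving gives a = 0.46892, b = −0.01900.
Unit vector along 240° is (sin 240°, cos 240°) = (-0.8660, -0.5000).
Slope in that direction = a·(-0.8660) + b·(-0.5000) = −0.39659.
Apparent dip = arctan|0.39659| = 21.6° (true dip is 25.1°, so apparent ≤ true as expected).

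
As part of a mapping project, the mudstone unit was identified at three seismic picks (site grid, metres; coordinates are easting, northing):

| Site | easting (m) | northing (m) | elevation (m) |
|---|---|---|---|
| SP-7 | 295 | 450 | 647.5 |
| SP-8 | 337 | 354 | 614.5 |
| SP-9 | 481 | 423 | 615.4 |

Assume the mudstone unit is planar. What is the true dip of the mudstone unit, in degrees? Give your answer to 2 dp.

Two edge vectors: SP-7→SP-8 = (42, -96, -33), SP-7→SP-9 = (186, -27, -32.1).
Normal n = (SP-7→SP-8) × (SP-7→SP-9) = (2190.6, -4789.8, 16722).
So ∂z/∂easting = −n_x/n_z = −0.13100 and ∂z/∂northing = −n_y/n_z = 0.28644.
Gradient magnitude |∇z| = √(a² + b²) = √(0.01716 + 0.08205) = 0.31497.
True dip = arctan(0.31497) = 17.48°, dipping toward SSE (azimuth ≈ 155°).

17.48°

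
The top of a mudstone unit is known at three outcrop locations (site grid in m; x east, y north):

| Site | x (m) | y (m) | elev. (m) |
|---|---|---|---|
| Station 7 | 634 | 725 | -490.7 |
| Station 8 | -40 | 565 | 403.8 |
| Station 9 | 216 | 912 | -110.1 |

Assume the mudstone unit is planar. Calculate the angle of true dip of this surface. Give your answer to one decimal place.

53.1°

Two edge vectors: Station 7→Station 8 = (-674, -160, 894.5), Station 7→Station 9 = (-418, 187, 380.6).
Normal n = (Station 7→Station 8) × (Station 7→Station 9) = (-228167.5, -117376.6, -192918).
So ∂z/∂x = −n_x/n_z = −1.18272 and ∂z/∂y = −n_y/n_z = −0.60843.
Gradient magnitude |∇z| = √(a² + b²) = √(1.39882 + 0.37018) = 1.33004.
True dip = arctan(1.33004) = 53.1°, dipping toward ENE (azimuth ≈ 063°).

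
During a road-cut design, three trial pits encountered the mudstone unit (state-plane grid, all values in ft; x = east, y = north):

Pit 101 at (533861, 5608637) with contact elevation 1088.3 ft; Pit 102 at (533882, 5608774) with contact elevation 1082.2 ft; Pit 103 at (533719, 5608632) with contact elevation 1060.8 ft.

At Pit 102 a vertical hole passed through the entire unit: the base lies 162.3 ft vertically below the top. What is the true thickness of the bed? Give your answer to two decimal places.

Let the plane be z = a·x + b·y + c.
Pit 102−Pit 101: 21a + 137b = −6.1;  Pit 103−Pit 101: −142a − 5b = −27.5.
Solving gives a = 0.19629, b = −0.07461.
|∇z| = √(a²+b²) = 0.20999, so dip δ = arctan(0.20999) = 11.86°.
True thickness = vertical thickness × cos δ = 162.3 × cos 11.86° = 158.84 ft.

158.84 ft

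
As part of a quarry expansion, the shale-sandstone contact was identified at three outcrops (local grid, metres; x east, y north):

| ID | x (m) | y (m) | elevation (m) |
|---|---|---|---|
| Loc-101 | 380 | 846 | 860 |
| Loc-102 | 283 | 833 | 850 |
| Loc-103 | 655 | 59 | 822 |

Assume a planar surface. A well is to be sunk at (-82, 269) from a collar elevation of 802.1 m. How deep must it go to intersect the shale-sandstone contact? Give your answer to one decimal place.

Two edge vectors: Loc-101→Loc-102 = (-97, -13, -10), Loc-101→Loc-103 = (275, -787, -38).
Normal n = (Loc-101→Loc-102) × (Loc-101→Loc-103) = (-7376, -6436, 79914).
So ∂z/∂x = −n_x/n_z = 0.09230 and ∂z/∂y = −n_y/n_z = 0.08054.
Intercept c from Loc-101: 860 − 35.07 − 68.13 = 756.79.
At (-82, 269): z_contact = −7.57 + 21.66 + 756.79 = 770.89 m.
Depth below ground = 802.1 − 770.89 = 31.2 m.

31.2 m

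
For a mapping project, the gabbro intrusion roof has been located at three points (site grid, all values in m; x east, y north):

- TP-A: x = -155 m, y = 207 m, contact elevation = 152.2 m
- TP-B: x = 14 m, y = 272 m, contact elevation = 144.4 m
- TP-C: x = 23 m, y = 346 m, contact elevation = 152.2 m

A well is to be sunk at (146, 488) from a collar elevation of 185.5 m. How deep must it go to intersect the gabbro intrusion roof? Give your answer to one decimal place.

27.9 m

Let the plane be z = a·x + b·y + c.
TP-B−TP-A: 169a + 65b = −7.8;  TP-C−TP-A: 178a + 139b = 0.
Solving gives a = −0.09095, b = 0.11647.
Then c = 152.2 − a·-155 − b·207 = 113.99.
At (146, 488): z_contact = −13.28 + 56.84 + 113.99 = 157.55 m.
Depth below ground = 185.5 − 157.55 = 27.9 m.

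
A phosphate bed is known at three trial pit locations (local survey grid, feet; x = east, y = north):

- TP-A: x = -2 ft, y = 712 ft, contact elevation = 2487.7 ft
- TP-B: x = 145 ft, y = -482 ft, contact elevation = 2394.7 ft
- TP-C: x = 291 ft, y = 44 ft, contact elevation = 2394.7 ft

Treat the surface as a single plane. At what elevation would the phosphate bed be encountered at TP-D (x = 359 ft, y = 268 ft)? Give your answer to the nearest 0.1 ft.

Let the plane be z = a·x + b·y + c.
TP-B−TP-A: 147a − 1194b = −93;  TP-C−TP-A: 293a − 668b = −93.
Solving gives a = −0.19439, b = 0.05396.
Then c = 2487.7 − a·-2 − b·712 = 2448.89.
At (359, 268): z = −69.8 + 14.5 + 2448.89 = 2393.6 ft.

2393.6 ft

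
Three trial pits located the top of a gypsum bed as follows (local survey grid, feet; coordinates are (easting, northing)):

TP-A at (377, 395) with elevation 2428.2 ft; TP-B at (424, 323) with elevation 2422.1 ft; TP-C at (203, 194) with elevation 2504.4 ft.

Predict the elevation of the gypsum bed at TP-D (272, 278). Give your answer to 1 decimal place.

2473.7 ft

Two edge vectors: TP-A→TP-B = (47, -72, -6.1), TP-A→TP-C = (-174, -201, 76.2).
Normal n = (TP-A→TP-B) × (TP-A→TP-C) = (-6712.5, -2520, -21975).
So ∂z/∂E = −n_x/n_z = −0.30546 and ∂z/∂N = −n_y/n_z = −0.11468.
Intercept c from TP-A: 2428.2 + 115.16 + 45.30 = 2588.66.
At (272, 278): z = −83.1 − 31.9 + 2588.66 = 2473.7 ft.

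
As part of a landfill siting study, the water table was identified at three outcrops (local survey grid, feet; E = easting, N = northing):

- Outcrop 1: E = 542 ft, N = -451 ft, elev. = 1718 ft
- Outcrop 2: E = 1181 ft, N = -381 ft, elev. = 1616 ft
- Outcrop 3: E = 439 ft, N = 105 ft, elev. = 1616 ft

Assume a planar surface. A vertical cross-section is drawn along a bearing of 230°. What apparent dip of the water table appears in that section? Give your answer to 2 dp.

13.44°

Two edge vectors: Outcrop 1→Outcrop 2 = (639, 70, -102), Outcrop 1→Outcrop 3 = (-103, 556, -102).
Normal n = (Outcrop 1→Outcrop 2) × (Outcrop 1→Outcrop 3) = (49572, 75684, 362494).
So ∂z/∂E = −n_x/n_z = −0.13675 and ∂z/∂N = −n_y/n_z = −0.20879.
Unit vector along 230° is (sin 230°, cos 230°) = (-0.7660, -0.6428).
Slope in that direction = a·(-0.7660) + b·(-0.6428) = 0.23896.
Apparent dip = arctan|0.23896| = 13.44° (true dip is 14.0°, so apparent ≤ true as expected).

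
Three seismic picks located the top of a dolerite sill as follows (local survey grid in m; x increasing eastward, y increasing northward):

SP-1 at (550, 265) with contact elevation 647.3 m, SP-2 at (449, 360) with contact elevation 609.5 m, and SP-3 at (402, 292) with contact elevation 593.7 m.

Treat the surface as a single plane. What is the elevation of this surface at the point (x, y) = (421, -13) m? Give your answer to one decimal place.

605.4 m

Two edge vectors: SP-1→SP-2 = (-101, 95, -37.8), SP-1→SP-3 = (-148, 27, -53.6).
Normal n = (SP-1→SP-2) × (SP-1→SP-3) = (-4071.4, 180.8, 11333).
So ∂z/∂x = −n_x/n_z = 0.35925 and ∂z/∂y = −n_y/n_z = −0.01595.
Intercept c from SP-1: 647.3 − 197.59 + 4.23 = 453.94.
At (421, -13): z = 151.2 + 0.2 + 453.94 = 605.4 m.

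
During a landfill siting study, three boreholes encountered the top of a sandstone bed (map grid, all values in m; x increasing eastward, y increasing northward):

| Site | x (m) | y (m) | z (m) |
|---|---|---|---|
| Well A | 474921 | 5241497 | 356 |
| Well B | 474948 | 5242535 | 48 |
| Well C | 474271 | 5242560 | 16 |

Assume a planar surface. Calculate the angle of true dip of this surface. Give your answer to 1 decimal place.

16.7°

Two edge vectors: Well A→Well B = (27, 1038, -308), Well A→Well C = (-650, 1063, -340).
Normal n = (Well A→Well B) × (Well A→Well C) = (-25516, 209380, 703401).
So ∂z/∂x = −n_x/n_z = 0.03628 and ∂z/∂y = −n_y/n_z = −0.29767.
Gradient magnitude |∇z| = √(a² + b²) = √(0.00132 + 0.08861) = 0.29987.
True dip = arctan(0.29987) = 16.7°, dipping toward N (azimuth ≈ 353°).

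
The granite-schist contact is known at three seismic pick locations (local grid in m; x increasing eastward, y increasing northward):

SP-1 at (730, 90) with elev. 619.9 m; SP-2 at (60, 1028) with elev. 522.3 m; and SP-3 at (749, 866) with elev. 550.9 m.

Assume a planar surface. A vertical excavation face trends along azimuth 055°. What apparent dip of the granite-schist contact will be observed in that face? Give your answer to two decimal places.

1.98°

Let the plane be z = a·x + b·y + c.
SP-2−SP-1: −670a + 938b = −97.6;  SP-3−SP-1: 19a + 776b = −69.
Solving gives a = 0.02048, b = −0.08942.
Unit vector along 055° is (sin 55°, cos 55°) = (0.8192, 0.5736).
Slope in that direction = a·(0.8192) + b·(0.5736) = −0.03451.
Apparent dip = arctan|0.03451| = 1.98° (true dip is 5.2°, so apparent ≤ true as expected).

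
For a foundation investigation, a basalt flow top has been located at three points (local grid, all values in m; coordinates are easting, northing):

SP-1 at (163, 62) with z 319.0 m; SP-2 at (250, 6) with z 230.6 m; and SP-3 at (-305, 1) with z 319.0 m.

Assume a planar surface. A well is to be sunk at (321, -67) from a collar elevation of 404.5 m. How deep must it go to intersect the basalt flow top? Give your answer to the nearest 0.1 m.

281.9 m

Let the plane be z = a·easting + b·northing + c.
SP-2−SP-1: 87a − 56b = −88.4;  SP-3−SP-1: −468a − 61b = 0.
Solving gives a = −0.17111, b = 1.31275.
Then c = 319 − a·163 − b·62 = 265.50.
At (321, -67): z_contact = −54.92 − 87.95 + 265.50 = 122.62 m.
Depth below ground = 404.5 − 122.62 = 281.9 m.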